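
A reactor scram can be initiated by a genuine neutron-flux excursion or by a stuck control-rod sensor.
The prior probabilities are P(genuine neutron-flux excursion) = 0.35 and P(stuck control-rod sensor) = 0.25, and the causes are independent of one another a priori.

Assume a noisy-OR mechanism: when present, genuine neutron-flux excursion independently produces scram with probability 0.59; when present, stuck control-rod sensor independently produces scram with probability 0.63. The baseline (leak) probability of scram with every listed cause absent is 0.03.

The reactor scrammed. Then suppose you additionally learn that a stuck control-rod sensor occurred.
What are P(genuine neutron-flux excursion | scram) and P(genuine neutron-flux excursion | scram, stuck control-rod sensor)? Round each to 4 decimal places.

Under noisy-OR, P(scram | causes) = 1 − (1−0.03)·∏(1−qᵢ) over the active causes.
P(scram) = 0.03×0.65×0.75 + 0.6411×0.65×0.25 + 0.6023×0.35×0.75 + 0.852851×0.35×0.25 = 0.014625 + 0.104179 + 0.158104 + 0.074624 = 0.351532
Restricting to configurations with genuine neutron-flux excursion present: 0.158104 + 0.074624 = 0.232728.
Hence the posterior is 0.232728/0.351532 ≈ 0.6620.

With the extra evidence:
Weight on genuine neutron-flux excursion=true, given the evidence: 0.852851×0.35 = 0.298498
Normalizer over all consistent configurations: 0.6411×0.65 + 0.852851×0.35 = 0.715213
Posterior = 0.298498 / 0.715213 ≈ 0.4174

P(genuine neutron-flux excursion | scram) ≈ 0.6620; P(genuine neutron-flux excursion | scram, stuck control-rod sensor) ≈ 0.4174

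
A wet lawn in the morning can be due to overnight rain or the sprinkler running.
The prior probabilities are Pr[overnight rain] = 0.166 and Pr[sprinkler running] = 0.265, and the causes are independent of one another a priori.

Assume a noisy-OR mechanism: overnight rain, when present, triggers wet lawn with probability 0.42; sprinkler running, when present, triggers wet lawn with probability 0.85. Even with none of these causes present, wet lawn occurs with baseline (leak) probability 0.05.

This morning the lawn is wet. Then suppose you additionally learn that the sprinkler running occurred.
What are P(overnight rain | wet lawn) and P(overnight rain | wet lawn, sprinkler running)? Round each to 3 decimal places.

Under noisy-OR, P(wet lawn | causes) = 1 − (1−0.05)·∏(1−qᵢ) over the active causes.
Numerator (weight on configurations with overnight rain): 0.054782 + 0.040354 = 0.095136
Normalizer over all consistent configurations: 0.05×0.834×0.735 + 0.8575×0.834×0.265 + 0.449×0.166×0.735 + 0.91735×0.166×0.265 = 0.315301
Posterior = 0.095136 / 0.315301 ≈ 0.302

Now also conditioning on sprinkler running=true:
For the numerator, keep only overnight rain=true terms: 0.91735·0.166 = 0.152280
Denominator P(wet lawn | sprinkler running): 0.8575·0.834 + 0.91735·0.166 = 0.867435
P(overnight rain | wet lawn, sprinkler running) = 0.152280/0.867435 ≈ 0.176

P(overnight rain | wet lawn) ≈ 0.302; P(overnight rain | wet lawn, sprinkler running) ≈ 0.176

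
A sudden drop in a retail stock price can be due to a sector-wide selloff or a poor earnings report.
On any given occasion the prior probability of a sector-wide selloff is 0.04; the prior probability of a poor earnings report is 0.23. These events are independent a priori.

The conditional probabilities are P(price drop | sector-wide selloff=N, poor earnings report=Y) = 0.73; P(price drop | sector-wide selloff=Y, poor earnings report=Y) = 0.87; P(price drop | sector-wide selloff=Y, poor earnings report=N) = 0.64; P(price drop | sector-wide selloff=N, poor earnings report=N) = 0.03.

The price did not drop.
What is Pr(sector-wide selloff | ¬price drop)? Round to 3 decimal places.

Pr(sector-wide selloff | ¬price drop) ≈ 0.016

Weight on sector-wide selloff=true, given the evidence: 0.011088 + 0.001196 = 0.012284
The normalizing constant is 0.97*0.96*0.77 + 0.27*0.96*0.23 + 0.36*0.04*0.77 + 0.13*0.04*0.23 = 0.788924
Posterior = 0.012284 / 0.788924 ≈ 0.016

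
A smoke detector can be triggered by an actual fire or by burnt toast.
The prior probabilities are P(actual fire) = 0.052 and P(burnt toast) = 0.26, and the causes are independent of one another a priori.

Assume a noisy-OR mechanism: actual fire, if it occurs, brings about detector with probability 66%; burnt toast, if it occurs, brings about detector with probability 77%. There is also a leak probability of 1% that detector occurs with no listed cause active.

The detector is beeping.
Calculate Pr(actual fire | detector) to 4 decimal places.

Under noisy-OR, P(detector | causes) = 1 − (1−0.01)·∏(1−qᵢ) over the active causes.
P(detector) = 0.01·0.948·0.74 + 0.7723·0.948·0.26 + 0.6634·0.052·0.74 + 0.922582·0.052·0.26 = 0.007015 + 0.190357 + 0.025528 + 0.012473 = 0.235373
The actual fire-present share is 0.025528 + 0.012473 = 0.038001.
Hence the posterior is 0.038001/0.235373 ≈ 0.1615.

Pr(actual fire | detector) ≈ 0.1615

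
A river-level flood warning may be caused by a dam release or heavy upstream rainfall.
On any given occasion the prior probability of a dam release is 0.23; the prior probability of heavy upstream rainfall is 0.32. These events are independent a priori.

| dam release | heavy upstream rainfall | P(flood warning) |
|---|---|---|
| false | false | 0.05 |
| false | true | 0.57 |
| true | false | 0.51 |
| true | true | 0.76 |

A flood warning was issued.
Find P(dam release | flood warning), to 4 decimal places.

For the numerator, keep only dam release=true terms: 0.079764 + 0.055936 = 0.135700
The normalizing constant is 0.05×0.77×0.68 + 0.57×0.77×0.32 + 0.51×0.23×0.68 + 0.76×0.23×0.32 = 0.302328
P(dam release | flood warning) = 0.135700/0.302328 ≈ 0.4489

P(dam release | flood warning) ≈ 0.4489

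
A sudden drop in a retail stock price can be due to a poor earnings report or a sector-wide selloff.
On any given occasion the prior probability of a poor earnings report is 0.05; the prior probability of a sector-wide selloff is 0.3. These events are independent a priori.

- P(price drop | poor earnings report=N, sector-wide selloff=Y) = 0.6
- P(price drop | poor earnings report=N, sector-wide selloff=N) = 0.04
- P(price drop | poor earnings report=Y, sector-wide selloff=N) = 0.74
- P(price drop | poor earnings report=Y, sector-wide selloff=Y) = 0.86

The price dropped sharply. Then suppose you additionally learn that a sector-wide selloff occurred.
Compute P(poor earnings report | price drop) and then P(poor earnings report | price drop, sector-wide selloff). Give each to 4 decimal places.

P(poor earnings report | price drop) ≈ 0.1641; P(poor earnings report | price drop, sector-wide selloff) ≈ 0.0701

P(price drop) = 0.04×0.95×0.7 + 0.6×0.95×0.3 + 0.74×0.05×0.7 + 0.86×0.05×0.3 = 0.026600 + 0.171000 + 0.025900 + 0.012900 = 0.236400
Restricting to configurations with poor earnings report present: 0.025900 + 0.012900 = 0.038800.
P(poor earnings report | price drop) = 0.038800 / 0.236400 ≈ 0.1641

Now also conditioning on sector-wide selloff=true:
P(price drop | sector-wide selloff) = 0.6·0.95 + 0.86·0.05 = 0.570000 + 0.043000 = 0.613000
The poor earnings report-present share is 0.86·0.05 = 0.043000.
So P(poor earnings report | price drop, sector-wide selloff) = 0.043000/0.613000 ≈ 0.0701.
The drop from 0.1641 to 0.0701 is the explaining-away (discounting) effect.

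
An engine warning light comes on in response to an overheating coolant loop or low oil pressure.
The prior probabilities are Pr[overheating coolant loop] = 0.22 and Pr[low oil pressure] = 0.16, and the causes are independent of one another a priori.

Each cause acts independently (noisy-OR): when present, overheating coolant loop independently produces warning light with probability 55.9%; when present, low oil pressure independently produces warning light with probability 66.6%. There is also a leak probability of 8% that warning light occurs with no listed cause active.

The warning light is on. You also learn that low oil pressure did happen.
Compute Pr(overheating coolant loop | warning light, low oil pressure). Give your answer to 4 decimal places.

Pr(overheating coolant loop | warning light, low oil pressure) ≈ 0.2603

Under noisy-OR, P(warning light | causes) = 1 − (1−0.08)·∏(1−qᵢ) over the active causes.
Numerator (weight on configurations with overheating coolant loop): 0.86449*0.22 = 0.190188
Denominator P(warning light | low oil pressure): 0.69272*0.78 + 0.86449*0.22 = 0.730510
Posterior = 0.190188 / 0.730510 ≈ 0.2603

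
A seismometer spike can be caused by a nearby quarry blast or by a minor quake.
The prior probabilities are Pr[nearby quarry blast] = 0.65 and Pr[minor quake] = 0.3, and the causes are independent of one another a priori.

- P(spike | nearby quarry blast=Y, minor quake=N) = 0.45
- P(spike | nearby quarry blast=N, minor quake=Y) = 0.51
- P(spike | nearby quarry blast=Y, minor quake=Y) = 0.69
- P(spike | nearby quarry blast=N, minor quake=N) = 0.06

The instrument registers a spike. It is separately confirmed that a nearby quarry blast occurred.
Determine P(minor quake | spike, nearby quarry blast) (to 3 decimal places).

For the numerator, keep only minor quake=true terms: 0.69*0.3 = 0.207000
Normalizer over all consistent configurations: 0.45*0.7 + 0.69*0.3 = 0.522000
P(minor quake | spike, nearby quarry blast) = 0.207000/0.522000 ≈ 0.397

P(minor quake | spike, nearby quarry blast) ≈ 0.397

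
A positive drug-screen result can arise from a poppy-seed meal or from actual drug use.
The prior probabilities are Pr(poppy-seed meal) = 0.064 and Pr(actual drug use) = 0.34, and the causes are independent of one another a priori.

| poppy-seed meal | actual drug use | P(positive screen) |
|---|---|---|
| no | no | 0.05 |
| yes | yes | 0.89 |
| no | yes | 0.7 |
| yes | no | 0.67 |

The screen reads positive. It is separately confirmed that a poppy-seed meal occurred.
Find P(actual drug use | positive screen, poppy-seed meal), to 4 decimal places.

P(actual drug use | positive screen, poppy-seed meal) ≈ 0.4063

P(positive screen | poppy-seed meal) = 0.67·0.66 + 0.89·0.34 = 0.442200 + 0.302600 = 0.744800
Restricting to configurations with actual drug use present: 0.89·0.34 = 0.302600.
Hence the posterior is 0.302600/0.744800 ≈ 0.4063.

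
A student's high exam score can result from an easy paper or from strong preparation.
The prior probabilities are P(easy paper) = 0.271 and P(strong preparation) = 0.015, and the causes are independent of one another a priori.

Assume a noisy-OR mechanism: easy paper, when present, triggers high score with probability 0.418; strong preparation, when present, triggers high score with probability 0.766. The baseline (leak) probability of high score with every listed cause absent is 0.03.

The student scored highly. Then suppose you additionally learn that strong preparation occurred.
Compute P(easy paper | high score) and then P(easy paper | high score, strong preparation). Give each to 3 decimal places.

Under noisy-OR, P(high score | causes) = 1 − (1−0.03)·∏(1−qᵢ) over the active causes.
By total probability over the 4 (easy paper, strong preparation) configurations:
  P(high score) = 0.03·0.729·0.985 + 0.77302·0.729·0.015 + 0.43546·0.271·0.985 + 0.867898·0.271·0.015
        = 0.021542 + 0.008453 + 0.116240 + 0.003528 = 0.149763
The terms with easy paper present sum to 0.119768, so
  P(easy paper | high score) = 0.119768 / 0.149763 ≈ 0.800

Now condition on the additional information:
Enumerate both values of easy paper and weight by the priors:
  P(high score | strong preparation) = 0.77302×0.729 + 0.867898×0.271
        = 0.563532 + 0.235200 = 0.798732
The terms with easy paper present sum to 0.235200, so
  P(easy paper | high score, strong preparation) = 0.235200 / 0.798732 ≈ 0.294

P(easy paper | high score) ≈ 0.800; P(easy paper | high score, strong preparation) ≈ 0.294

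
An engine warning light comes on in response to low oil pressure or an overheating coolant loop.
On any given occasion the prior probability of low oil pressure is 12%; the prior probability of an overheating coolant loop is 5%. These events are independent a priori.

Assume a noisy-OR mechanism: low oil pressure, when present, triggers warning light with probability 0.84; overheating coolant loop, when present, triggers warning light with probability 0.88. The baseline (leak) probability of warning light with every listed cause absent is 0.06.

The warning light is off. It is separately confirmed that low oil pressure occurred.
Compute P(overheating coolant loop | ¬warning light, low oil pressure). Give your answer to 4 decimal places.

Under noisy-OR, P(warning light | causes) = 1 − (1−0.06)·∏(1−qᵢ) over the active causes.
Sum P(¬warning light|·) weighted by the priors over both values of overheating coolant loop:
  P(¬warning light | low oil pressure) = 0.1504×0.95 + 0.018048×0.05
        = 0.142880 + 0.000902 = 0.143782
Keeping only the overheating coolant loop-present terms gives 0.000902, so
  P(overheating coolant loop | ¬warning light, low oil pressure) = 0.000902 / 0.143782 ≈ 0.0063

P(overheating coolant loop | ¬warning light, low oil pressure) ≈ 0.0063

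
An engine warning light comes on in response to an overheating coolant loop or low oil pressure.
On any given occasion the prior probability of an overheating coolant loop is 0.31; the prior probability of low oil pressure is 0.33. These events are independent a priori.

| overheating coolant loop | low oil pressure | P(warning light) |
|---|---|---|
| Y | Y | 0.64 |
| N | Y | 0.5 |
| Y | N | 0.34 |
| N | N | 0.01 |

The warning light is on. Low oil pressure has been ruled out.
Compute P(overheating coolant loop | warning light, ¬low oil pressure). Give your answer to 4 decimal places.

Numerator (weight on configurations with overheating coolant loop): 0.34·0.31 = 0.105400
The normalizing constant is 0.01·0.69 + 0.34·0.31 = 0.112300
Posterior = 0.105400 / 0.112300 ≈ 0.9386

P(overheating coolant loop | warning light, ¬low oil pressure) ≈ 0.9386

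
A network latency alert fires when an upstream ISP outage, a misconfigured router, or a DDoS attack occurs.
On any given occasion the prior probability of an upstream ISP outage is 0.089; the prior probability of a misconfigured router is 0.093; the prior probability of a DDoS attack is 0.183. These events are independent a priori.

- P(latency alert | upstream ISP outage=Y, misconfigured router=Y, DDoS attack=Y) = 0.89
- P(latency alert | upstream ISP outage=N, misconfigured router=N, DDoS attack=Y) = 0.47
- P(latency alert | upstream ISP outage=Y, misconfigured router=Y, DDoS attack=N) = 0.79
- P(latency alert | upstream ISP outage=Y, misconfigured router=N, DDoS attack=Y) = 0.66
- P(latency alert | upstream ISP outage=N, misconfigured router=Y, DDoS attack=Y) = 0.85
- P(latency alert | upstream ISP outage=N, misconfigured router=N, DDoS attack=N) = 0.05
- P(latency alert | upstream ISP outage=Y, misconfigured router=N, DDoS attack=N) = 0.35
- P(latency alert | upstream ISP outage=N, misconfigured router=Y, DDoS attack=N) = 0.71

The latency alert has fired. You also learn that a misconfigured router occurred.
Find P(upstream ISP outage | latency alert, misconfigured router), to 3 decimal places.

P(upstream ISP outage | latency alert, misconfigured router) ≈ 0.097

Sum P(latency alert|·) weighted by the priors over the 4 (upstream ISP outage, DDoS attack) configurations:
  P(latency alert | misconfigured router) = 0.71*0.911*0.817 + 0.85*0.911*0.183 + 0.79*0.089*0.817 + 0.89*0.089*0.183
        = 0.528444 + 0.141706 + 0.057443 + 0.014495 = 0.742088
The terms with upstream ISP outage present sum to 0.071938, so
  P(upstream ISP outage | latency alert, misconfigured router) = 0.071938 / 0.742088 ≈ 0.097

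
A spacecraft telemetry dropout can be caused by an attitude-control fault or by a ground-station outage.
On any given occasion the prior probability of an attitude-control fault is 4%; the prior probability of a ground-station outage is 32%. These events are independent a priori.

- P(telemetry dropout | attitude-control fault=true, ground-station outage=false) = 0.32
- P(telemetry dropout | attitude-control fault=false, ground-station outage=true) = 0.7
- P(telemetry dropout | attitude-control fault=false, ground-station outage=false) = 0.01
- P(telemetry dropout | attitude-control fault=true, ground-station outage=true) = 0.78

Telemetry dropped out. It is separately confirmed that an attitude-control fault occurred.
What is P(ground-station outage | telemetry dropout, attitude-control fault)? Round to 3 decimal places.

Sum P(telemetry dropout|·) weighted by the priors over both values of ground-station outage:
  P(telemetry dropout | attitude-control fault) = 0.32·0.68 + 0.78·0.32
        = 0.217600 + 0.249600 = 0.467200
The terms with ground-station outage present sum to 0.249600, so
  P(ground-station outage | telemetry dropout, attitude-control fault) = 0.249600 / 0.467200 ≈ 0.534

P(ground-station outage | telemetry dropout, attitude-control fault) ≈ 0.534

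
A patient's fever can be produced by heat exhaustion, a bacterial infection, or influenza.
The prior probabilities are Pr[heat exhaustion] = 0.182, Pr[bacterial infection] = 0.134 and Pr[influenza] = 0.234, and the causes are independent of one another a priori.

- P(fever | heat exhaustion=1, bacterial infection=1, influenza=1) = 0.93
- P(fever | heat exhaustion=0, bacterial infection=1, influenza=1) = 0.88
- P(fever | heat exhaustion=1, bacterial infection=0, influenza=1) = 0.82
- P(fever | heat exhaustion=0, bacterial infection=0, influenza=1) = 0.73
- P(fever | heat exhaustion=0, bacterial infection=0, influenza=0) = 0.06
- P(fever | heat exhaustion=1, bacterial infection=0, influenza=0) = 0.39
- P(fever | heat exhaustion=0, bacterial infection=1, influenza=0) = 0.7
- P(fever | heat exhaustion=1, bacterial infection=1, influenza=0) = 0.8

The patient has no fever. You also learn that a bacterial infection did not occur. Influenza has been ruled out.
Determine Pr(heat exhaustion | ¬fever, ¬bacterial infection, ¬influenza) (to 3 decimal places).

P(¬fever | ¬bacterial infection, ¬influenza) = 0.94*0.818 + 0.61*0.182 = 0.768920 + 0.111020 = 0.879940
The heat exhaustion-present share is 0.61*0.182 = 0.111020.
P(heat exhaustion | ¬fever, ¬bacterial infection, ¬influenza) = 0.111020 / 0.879940 ≈ 0.126

Pr(heat exhaustion | ¬fever, ¬bacterial infection, ¬influenza) ≈ 0.126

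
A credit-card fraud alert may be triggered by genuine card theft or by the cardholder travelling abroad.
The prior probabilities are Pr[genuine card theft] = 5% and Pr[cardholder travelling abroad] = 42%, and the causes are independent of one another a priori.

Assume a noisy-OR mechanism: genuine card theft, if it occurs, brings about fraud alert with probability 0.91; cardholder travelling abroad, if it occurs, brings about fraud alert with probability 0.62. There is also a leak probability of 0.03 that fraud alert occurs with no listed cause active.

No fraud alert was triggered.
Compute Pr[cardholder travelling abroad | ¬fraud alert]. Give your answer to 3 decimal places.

Pr[cardholder travelling abroad | ¬fraud alert] ≈ 0.216

Under noisy-OR, P(fraud alert | causes) = 1 − (1−0.03)·∏(1−qᵢ) over the active causes.
For the numerator, keep only cardholder travelling abroad=true terms: 0.147071 + 0.000697 = 0.147768
Normalizer over all consistent configurations: 0.97×0.95×0.58 + 0.3686×0.95×0.42 + 0.0873×0.05×0.58 + 0.033174×0.05×0.42 = 0.684770
Posterior = 0.147768 / 0.684770 ≈ 0.216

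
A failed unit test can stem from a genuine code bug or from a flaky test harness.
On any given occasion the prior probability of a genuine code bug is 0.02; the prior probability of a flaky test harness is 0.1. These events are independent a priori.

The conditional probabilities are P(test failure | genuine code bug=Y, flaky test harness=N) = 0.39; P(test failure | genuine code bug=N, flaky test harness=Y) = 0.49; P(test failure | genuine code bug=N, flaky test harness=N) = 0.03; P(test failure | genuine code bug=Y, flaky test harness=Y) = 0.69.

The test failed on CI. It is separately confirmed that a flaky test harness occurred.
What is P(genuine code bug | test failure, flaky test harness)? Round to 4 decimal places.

P(genuine code bug | test failure, flaky test harness) ≈ 0.0279

By total probability over both values of genuine code bug:
  P(test failure | flaky test harness) = 0.49·0.98 + 0.69·0.02
        = 0.480200 + 0.013800 = 0.494000
The terms with genuine code bug present sum to 0.013800, so
  P(genuine code bug | test failure, flaky test harness) = 0.013800 / 0.494000 ≈ 0.0279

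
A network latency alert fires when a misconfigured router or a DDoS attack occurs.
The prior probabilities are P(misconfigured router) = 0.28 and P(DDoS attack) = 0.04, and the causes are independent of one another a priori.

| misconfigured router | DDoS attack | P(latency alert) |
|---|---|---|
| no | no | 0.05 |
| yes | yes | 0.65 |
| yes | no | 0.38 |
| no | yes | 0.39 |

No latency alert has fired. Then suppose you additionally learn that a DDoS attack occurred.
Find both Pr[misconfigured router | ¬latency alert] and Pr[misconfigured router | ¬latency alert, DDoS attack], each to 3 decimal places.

Pr[misconfigured router | ¬latency alert] ≈ 0.202; Pr[misconfigured router | ¬latency alert, DDoS attack] ≈ 0.182

For the numerator, keep only misconfigured router=true terms: 0.166656 + 0.003920 = 0.170576
Normalizer over all consistent configurations: 0.95·0.72·0.96 + 0.61·0.72·0.04 + 0.62·0.28·0.96 + 0.35·0.28·0.04 = 0.844784
P(misconfigured router | ¬latency alert) = 0.170576/0.844784 ≈ 0.202

Now condition on the additional information:
P(¬latency alert | DDoS attack) = 0.61*0.72 + 0.35*0.28 = 0.439200 + 0.098000 = 0.537200
Restricting to configurations with misconfigured router present: 0.35*0.28 = 0.098000.
Hence the posterior is 0.098000/0.537200 ≈ 0.182.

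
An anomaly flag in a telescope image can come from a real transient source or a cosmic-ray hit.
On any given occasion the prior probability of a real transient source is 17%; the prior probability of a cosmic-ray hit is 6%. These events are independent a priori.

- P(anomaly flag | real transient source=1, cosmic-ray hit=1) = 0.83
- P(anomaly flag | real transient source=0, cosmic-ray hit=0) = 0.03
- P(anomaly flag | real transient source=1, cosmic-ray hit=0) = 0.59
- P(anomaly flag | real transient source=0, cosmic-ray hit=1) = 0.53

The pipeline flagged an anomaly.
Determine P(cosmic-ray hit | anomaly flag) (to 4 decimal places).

P(anomaly flag) = 0.03·0.83·0.94 + 0.53·0.83·0.06 + 0.59·0.17·0.94 + 0.83·0.17·0.06 = 0.023406 + 0.026394 + 0.094282 + 0.008466 = 0.152548
The cosmic-ray hit-present share is 0.026394 + 0.008466 = 0.034860.
P(cosmic-ray hit | anomaly flag) = 0.034860 / 0.152548 ≈ 0.2285

P(cosmic-ray hit | anomaly flag) ≈ 0.2285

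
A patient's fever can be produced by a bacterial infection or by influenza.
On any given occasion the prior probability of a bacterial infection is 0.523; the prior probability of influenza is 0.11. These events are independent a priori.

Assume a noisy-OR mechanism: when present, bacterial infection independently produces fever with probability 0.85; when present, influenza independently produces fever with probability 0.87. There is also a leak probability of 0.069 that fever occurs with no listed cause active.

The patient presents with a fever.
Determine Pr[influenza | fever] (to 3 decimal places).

Pr[influenza | fever] ≈ 0.193

Under noisy-OR, P(fever | causes) = 1 − (1−0.069)·∏(1−qᵢ) over the active causes.
Sum P(fever|·) weighted by the priors over the 4 (bacterial infection, influenza) configurations:
  P(fever) = 0.069*0.477*0.89 + 0.87897*0.477*0.11 + 0.86035*0.523*0.89 + 0.981846*0.523*0.11
        = 0.029293 + 0.046120 + 0.400467 + 0.056486 = 0.532366
Configurations with influenza contribute 0.102606, so
  P(influenza | fever) = 0.102606 / 0.532366 ≈ 0.193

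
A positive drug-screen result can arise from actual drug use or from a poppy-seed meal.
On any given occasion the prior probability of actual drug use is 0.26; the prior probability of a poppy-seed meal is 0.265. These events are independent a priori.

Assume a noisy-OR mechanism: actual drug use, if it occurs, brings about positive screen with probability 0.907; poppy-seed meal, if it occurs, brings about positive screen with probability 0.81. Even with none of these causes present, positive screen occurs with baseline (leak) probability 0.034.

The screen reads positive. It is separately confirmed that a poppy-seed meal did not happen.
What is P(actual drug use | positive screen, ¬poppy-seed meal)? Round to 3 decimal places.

Under noisy-OR, P(positive screen | causes) = 1 − (1−0.034)·∏(1−qᵢ) over the active causes.
P(positive screen | ¬poppy-seed meal) = 0.034·0.74 + 0.910162·0.26 = 0.025160 + 0.236642 = 0.261802
Of this, 0.236642 comes from 0.910162·0.26 (the actual drug use=true cases).
So P(actual drug use | positive screen, ¬poppy-seed meal) = 0.236642/0.261802 ≈ 0.904.

P(actual drug use | positive screen, ¬poppy-seed meal) ≈ 0.904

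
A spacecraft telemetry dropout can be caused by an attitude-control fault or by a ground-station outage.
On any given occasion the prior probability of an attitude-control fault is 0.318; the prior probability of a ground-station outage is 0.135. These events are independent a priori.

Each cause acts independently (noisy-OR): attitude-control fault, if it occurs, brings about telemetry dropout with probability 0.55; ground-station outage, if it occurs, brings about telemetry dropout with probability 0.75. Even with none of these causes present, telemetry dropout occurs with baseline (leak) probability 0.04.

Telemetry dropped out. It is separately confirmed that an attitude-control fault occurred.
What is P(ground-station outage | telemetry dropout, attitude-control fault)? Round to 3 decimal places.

P(ground-station outage | telemetry dropout, attitude-control fault) ≈ 0.197

Under noisy-OR, P(telemetry dropout | causes) = 1 − (1−0.04)·∏(1−qᵢ) over the active causes.
P(telemetry dropout | attitude-control fault) = 0.568*0.865 + 0.892*0.135 = 0.491320 + 0.120420 = 0.611740
The ground-station outage-present share is 0.892*0.135 = 0.120420.
Hence the posterior is 0.120420/0.611740 ≈ 0.197.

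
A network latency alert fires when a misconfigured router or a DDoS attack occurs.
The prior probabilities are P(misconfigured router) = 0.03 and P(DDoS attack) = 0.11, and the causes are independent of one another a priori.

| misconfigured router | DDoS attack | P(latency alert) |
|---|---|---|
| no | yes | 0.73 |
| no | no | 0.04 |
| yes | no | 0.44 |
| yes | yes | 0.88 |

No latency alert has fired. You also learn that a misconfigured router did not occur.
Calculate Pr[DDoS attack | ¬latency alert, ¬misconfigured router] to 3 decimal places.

Sum P(¬latency alert|·) weighted by the priors over both values of DDoS attack:
  P(¬latency alert | ¬misconfigured router) = 0.96*0.89 + 0.27*0.11
        = 0.854400 + 0.029700 = 0.884100
Configurations with DDoS attack contribute 0.029700, so
  P(DDoS attack | ¬latency alert, ¬misconfigured router) = 0.029700 / 0.884100 ≈ 0.034

Pr[DDoS attack | ¬latency alert, ¬misconfigured router] ≈ 0.034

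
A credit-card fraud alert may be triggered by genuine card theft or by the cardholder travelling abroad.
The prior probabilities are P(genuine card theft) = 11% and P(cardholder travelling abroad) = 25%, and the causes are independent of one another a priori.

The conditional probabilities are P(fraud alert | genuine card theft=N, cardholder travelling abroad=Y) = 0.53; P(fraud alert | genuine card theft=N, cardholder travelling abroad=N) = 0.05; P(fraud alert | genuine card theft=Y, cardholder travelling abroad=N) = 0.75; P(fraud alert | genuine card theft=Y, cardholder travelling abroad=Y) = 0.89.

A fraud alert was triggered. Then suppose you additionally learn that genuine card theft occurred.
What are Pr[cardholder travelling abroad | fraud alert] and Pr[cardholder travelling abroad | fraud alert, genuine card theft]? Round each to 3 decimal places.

P(fraud alert) = 0.05·0.89·0.75 + 0.53·0.89·0.25 + 0.75·0.11·0.75 + 0.89·0.11·0.25 = 0.033375 + 0.117925 + 0.061875 + 0.024475 = 0.237650
Of this, 0.142400 comes from 0.117925 + 0.024475 (the cardholder travelling abroad=true cases).
Hence the posterior is 0.142400/0.237650 ≈ 0.599.

With the extra evidence:
P(fraud alert | genuine card theft) = 0.75*0.75 + 0.89*0.25 = 0.562500 + 0.222500 = 0.785000
The cardholder travelling abroad-present share is 0.89*0.25 = 0.222500.
P(cardholder travelling abroad | fraud alert, genuine card theft) = 0.222500 / 0.785000 ≈ 0.283

Pr[cardholder travelling abroad | fraud alert] ≈ 0.599; Pr[cardholder travelling abroad | fraud alert, genuine card theft] ≈ 0.283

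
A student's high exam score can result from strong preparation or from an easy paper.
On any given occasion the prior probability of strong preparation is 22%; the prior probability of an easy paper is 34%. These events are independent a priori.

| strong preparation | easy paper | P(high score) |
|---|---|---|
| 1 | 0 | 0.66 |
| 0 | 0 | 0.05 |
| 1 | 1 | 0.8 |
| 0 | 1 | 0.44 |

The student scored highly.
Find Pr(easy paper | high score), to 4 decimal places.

Pr(easy paper | high score) ≈ 0.5922

P(high score) = 0.05*0.78*0.66 + 0.44*0.78*0.34 + 0.66*0.22*0.66 + 0.8*0.22*0.34 = 0.025740 + 0.116688 + 0.095832 + 0.059840 = 0.298100
Of this, 0.176528 comes from 0.116688 + 0.059840 (the easy paper=true cases).
P(easy paper | high score) = 0.176528 / 0.298100 ≈ 0.5922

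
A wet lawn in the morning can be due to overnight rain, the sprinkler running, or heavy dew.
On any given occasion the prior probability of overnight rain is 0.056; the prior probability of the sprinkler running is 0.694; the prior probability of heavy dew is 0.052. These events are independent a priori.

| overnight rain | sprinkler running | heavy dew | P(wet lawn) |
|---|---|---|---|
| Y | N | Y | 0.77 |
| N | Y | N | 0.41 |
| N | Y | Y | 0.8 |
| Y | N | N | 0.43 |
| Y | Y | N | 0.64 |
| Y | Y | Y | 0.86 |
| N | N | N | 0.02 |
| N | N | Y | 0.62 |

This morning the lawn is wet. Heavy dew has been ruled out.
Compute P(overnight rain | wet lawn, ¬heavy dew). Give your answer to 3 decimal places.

Enumerate the 4 (overnight rain, sprinkler running) configurations and weight by the priors:
  P(wet lawn | ¬heavy dew) = 0.02·0.944·0.306 + 0.41·0.944·0.694 + 0.43·0.056·0.306 + 0.64·0.056·0.694
        = 0.005777 + 0.268606 + 0.007368 + 0.024873 = 0.306624
The terms with overnight rain present sum to 0.032241, so
  P(overnight rain | wet lawn, ¬heavy dew) = 0.032241 / 0.306624 ≈ 0.105

P(overnight rain | wet lawn, ¬heavy dew) ≈ 0.105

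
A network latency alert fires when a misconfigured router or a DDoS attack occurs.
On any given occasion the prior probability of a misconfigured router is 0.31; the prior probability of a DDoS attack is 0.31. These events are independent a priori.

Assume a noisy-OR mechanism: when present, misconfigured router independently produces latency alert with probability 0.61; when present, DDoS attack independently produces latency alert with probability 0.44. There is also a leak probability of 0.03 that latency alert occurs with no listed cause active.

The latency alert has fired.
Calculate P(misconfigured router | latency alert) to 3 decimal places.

P(misconfigured router | latency alert) ≈ 0.651

Under noisy-OR, P(latency alert | causes) = 1 − (1−0.03)·∏(1−qᵢ) over the active causes.
Sum P(latency alert|·) weighted by the priors over the 4 (misconfigured router, DDoS attack) configurations:
  P(latency alert) = 0.03*0.69*0.69 + 0.4568*0.69*0.31 + 0.6217*0.31*0.69 + 0.788152*0.31*0.31
        = 0.014283 + 0.097710 + 0.132982 + 0.075741 = 0.320716
Keeping only the misconfigured router-present terms gives 0.208723, so
  P(misconfigured router | latency alert) = 0.208723 / 0.320716 ≈ 0.651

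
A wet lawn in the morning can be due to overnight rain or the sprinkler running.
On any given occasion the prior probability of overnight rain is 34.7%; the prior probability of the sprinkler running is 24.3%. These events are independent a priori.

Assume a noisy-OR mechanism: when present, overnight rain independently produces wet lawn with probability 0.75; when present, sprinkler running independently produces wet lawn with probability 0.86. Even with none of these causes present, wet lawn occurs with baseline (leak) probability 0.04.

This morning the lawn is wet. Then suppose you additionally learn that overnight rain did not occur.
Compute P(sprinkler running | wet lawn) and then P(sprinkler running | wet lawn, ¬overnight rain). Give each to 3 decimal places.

Under noisy-OR, P(wet lawn | causes) = 1 − (1−0.04)·∏(1−qᵢ) over the active causes.
Sum P(wet lawn|·) weighted by the priors over the 4 (overnight rain, sprinkler running) configurations:
  P(wet lawn) = 0.04·0.653·0.757 + 0.8656·0.653·0.243 + 0.76·0.347·0.757 + 0.9664·0.347·0.243
        = 0.019773 + 0.137353 + 0.199636 + 0.081488 = 0.438250
Keeping only the sprinkler running-present terms gives 0.218841, so
  P(sprinkler running | wet lawn) = 0.218841 / 0.438250 ≈ 0.499

Now also conditioning on overnight rain≠true:
P(wet lawn | ¬overnight rain) = 0.04·0.757 + 0.8656·0.243 = 0.030280 + 0.210341 = 0.240621
The sprinkler running-present share is 0.8656·0.243 = 0.210341.
P(sprinkler running | wet lawn, ¬overnight rain) = 0.210341 / 0.240621 ≈ 0.874

P(sprinkler running | wet lawn) ≈ 0.499; P(sprinkler running | wet lawn, ¬overnight rain) ≈ 0.874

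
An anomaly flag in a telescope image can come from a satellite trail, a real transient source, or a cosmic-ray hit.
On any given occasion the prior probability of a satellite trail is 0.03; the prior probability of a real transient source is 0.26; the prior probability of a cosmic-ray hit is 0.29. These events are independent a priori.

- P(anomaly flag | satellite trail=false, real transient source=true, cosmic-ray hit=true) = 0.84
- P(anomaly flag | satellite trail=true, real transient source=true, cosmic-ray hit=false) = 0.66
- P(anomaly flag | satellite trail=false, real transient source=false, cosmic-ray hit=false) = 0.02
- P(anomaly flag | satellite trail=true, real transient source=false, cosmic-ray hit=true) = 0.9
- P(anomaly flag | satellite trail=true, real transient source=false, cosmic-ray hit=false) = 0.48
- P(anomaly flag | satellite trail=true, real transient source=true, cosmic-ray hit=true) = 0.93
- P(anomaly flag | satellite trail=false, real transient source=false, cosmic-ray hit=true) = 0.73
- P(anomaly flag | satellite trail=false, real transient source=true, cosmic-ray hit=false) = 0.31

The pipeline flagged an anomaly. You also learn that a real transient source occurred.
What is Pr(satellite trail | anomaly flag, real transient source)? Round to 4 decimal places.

Weight on satellite trail=true, given the evidence: 0.014058 + 0.008091 = 0.022149
Normalizer over all consistent configurations: 0.31*0.97*0.71 + 0.84*0.97*0.29 + 0.66*0.03*0.71 + 0.93*0.03*0.29 = 0.471938
Posterior = 0.022149 / 0.471938 ≈ 0.0469

Pr(satellite trail | anomaly flag, real transient source) ≈ 0.0469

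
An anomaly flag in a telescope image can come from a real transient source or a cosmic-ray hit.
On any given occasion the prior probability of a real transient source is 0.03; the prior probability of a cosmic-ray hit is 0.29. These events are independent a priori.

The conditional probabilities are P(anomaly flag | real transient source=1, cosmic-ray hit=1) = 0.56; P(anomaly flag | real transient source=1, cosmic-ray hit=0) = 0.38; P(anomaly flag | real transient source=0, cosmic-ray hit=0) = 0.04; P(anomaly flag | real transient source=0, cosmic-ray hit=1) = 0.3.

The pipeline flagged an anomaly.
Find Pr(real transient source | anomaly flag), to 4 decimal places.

Pr(real transient source | anomaly flag) ≈ 0.1038

P(anomaly flag) = 0.04*0.97*0.71 + 0.3*0.97*0.29 + 0.38*0.03*0.71 + 0.56*0.03*0.29 = 0.027548 + 0.084390 + 0.008094 + 0.004872 = 0.124904
The real transient source-present share is 0.008094 + 0.004872 = 0.012966.
So P(real transient source | anomaly flag) = 0.012966/0.124904 ≈ 0.1038.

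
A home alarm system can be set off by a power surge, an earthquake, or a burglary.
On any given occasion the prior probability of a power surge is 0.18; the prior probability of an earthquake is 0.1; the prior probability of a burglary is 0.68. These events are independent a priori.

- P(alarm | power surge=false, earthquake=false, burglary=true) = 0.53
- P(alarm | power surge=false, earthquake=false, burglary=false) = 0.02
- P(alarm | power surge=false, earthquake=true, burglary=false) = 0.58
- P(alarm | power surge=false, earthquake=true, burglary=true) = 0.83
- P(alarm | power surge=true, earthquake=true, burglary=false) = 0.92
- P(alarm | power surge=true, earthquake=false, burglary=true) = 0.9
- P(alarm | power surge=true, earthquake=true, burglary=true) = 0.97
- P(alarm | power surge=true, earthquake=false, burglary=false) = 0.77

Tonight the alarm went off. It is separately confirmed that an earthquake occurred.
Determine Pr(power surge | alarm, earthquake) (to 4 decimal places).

Enumerate the 4 (power surge, burglary) configurations and weight by the priors:
  P(alarm | earthquake) = 0.58·0.82·0.32 + 0.83·0.82·0.68 + 0.92·0.18·0.32 + 0.97·0.18·0.68
        = 0.152192 + 0.462808 + 0.052992 + 0.118728 = 0.786720
Keeping only the power surge-present terms gives 0.171720, so
  P(power surge | alarm, earthquake) = 0.171720 / 0.786720 ≈ 0.2183

Pr(power surge | alarm, earthquake) ≈ 0.2183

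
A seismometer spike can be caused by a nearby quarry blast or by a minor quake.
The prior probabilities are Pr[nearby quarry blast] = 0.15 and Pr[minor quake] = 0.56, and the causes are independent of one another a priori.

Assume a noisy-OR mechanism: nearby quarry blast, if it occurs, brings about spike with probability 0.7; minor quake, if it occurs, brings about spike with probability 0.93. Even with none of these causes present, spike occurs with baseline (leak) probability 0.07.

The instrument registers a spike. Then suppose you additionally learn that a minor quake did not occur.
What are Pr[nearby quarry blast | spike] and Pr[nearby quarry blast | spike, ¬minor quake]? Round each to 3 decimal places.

Pr[nearby quarry blast | spike] ≈ 0.216; Pr[nearby quarry blast | spike, ¬minor quake] ≈ 0.645

Under noisy-OR, P(spike | causes) = 1 − (1−0.07)·∏(1−qᵢ) over the active causes.
Numerator (weight on configurations with nearby quarry blast): 0.047586 + 0.082359 = 0.129945
The normalizing constant is 0.07×0.85×0.44 + 0.9349×0.85×0.56 + 0.721×0.15×0.44 + 0.98047×0.15×0.56 = 0.601137
Posterior = 0.129945 / 0.601137 ≈ 0.216

Now condition on the additional information:
Numerator (weight on configurations with nearby quarry blast): 0.721×0.15 = 0.108150
Normalizer over all consistent configurations: 0.07×0.85 + 0.721×0.15 = 0.167650
Posterior = 0.108150 / 0.167650 ≈ 0.645
Ruling out minor quake raises the posterior on nearby quarry blast — the flip side of explaining away.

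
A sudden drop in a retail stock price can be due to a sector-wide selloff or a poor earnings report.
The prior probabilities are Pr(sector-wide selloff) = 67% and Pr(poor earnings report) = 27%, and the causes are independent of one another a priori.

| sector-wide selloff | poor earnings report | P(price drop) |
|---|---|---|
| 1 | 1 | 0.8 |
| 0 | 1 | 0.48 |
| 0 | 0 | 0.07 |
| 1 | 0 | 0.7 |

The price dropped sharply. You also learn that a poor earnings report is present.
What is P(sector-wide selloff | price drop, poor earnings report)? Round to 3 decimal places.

P(sector-wide selloff | price drop, poor earnings report) ≈ 0.772

P(price drop | poor earnings report) = 0.48*0.33 + 0.8*0.67 = 0.158400 + 0.536000 = 0.694400
Of this, 0.536000 comes from 0.8*0.67 (the sector-wide selloff=true cases).
So P(sector-wide selloff | price drop, poor earnings report) = 0.536000/0.694400 ≈ 0.772.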